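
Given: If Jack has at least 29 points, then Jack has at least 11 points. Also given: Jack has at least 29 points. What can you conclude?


Modus ponens: P → Q, P ⊢ Q
P: Jack has at least 29 points
Q: Jack has at least 11 points
We have P → Q and P is true.
By modus ponens, Q must be true.

Jack has at least 11 points


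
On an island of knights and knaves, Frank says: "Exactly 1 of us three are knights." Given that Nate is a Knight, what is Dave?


Frank claims exactly 1 knights among Frank, Nate, Dave.
Given: Nate is a Knight.

Case 1: Frank is a Knight (tells truth)
  Then exactly 1 of the three are knights.
  Counting Frank, Nate: 2 knight(s) so far. Need -1 more → impossible.
Case 2: Frank is a Knave (lies)
  Then the count is NOT 1.
  If Dave = Knave, count = 1 = 1 → claim would be true, contradicts lie.
  If Dave = Knight, count = 2 ≠ 1 → lie confirmed ✓

Dave is a Knight.

Knight


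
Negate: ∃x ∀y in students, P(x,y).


Original: ∃x ∀y P(x,y)
Rule: ¬∀→∃, ¬∃→∀, negate predicate.
Negation: ∀x ∃y ¬P(x,y)

∀x ∃y ¬P(x,y)


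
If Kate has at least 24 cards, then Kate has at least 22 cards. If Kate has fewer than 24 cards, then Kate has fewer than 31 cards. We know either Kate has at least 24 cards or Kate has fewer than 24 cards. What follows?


Constructive dilemma: (P → Q) ∧ (R → S), P ∨ R ⊢ Q ∨ S
Premise 1: Kate has at least 24 cards → Kate has at least 22 cards
Premise 2: Kate has fewer than 24 cards → Kate has fewer than 31 cards
Premise 3: Kate has at least 24 cards ∨ Kate has fewer than 24 cards
Case 1: Assuming Kate has at least 24 cards, then by Premise 1, Kate has at least 22 cards.
Case 2: Assuming Kate has fewer than 24 cards, then by Premise 2, Kate has fewer than 31 cards.
Since one of Kate has at least 24 cards or Kate has fewer than 24 cards must hold, we get Kate has at least 22 cards or Kate has fewer than 31 cards.

Kate has at least 22 cards or Kate has fewer than 31 cards.


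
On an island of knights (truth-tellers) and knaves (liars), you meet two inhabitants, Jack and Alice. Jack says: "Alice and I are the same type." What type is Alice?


Jack says: "Alice and I are the same type."
Case 1: Jack is a Knight (truth-teller)
  Statement is true → they ARE the same → Alice is also a Knight
Case 2: Jack is a Knave (liar)
  Statement is false → they are NOT the same → Alice is a Knight
In both cases, Alice is a Knight.

Knight


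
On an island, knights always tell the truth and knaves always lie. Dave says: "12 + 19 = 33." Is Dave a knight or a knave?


Statement: "12 + 19 = 33."
Actual: 12 + 19 = 31
Claimed: 33
Statement is FALSE → Dave lies → Knave

Knave


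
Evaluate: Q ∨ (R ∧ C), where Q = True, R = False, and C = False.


Q = True, R = False, C = False
Step 1: R ∧ C = False AND False = False
Step 2: Q ∨ False = True OR False = True
AND evaluated first (higher precedence); then OR applied.

True


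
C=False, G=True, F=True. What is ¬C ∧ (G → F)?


C = False, G = True, F = True
Expression: ¬C ∧ (G → F)
Step 1: ¬C = NOT False = True
Step 2: G → F = True → True (false only if G=True, F=False) = True
Step 3: (True) ∧ (True) = True AND True = True

True


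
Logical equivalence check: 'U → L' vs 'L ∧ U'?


Expression 1: U → L
Expression 2: L ∧ U
Truth table (U L | Expr1 Expr2):
  T T |   T     T
  T F |   F     F
  F T |   T     F   ← differ
  F F |   T     F   ← differ
Counterexample: U=F, L=T gives Expr1 = T but Expr2 = F, so the expressions are NOT logically equivalent.

No


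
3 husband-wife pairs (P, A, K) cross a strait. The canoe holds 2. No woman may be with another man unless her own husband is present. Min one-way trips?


Label couples P, A, K (H = husband, W = wife).
Counting alone: 6 people, the canoe carries 2 and someone must bring it back, so each round trip nets at most +1 on the far side until the last crossing → at least 9 trips. The jealousy constraint makes 9 impossible; the shortest valid schedule has 11:
1. WP+WA →  (far: WP,WA; near: HP,HA,HK,WK)
2. WP ←       (far: WA; near: HP,HA,HK,WP,WK)
3. WP+WK →  (far: WP,WA,WK; near: HP,HA,HK)
4. WP ←       (far: WA,WK; near: HP,HA,HK,WP)
5. HA+HK →  (far: HA,WA,HK,WK; near: HP,WP)
6. HA+WA ←  (far: HK,WK; near: HP,WP,HA,WA)
7. HP+HA →  (far: HP,HA,HK,WK; near: WP,WA)
8. WK ←       (far: HP,HA,HK; near: WP,WA,WK)
9. WP+WA →  (far: HP,WP,HA,WA,HK; near: WK)
10. HK ←      (far: HP,WP,HA,WA; near: HK,WK)
11. HK+WK → (far: all six; near: empty)
In every state each wife is either with her husband or with no other man.
Minimum trips = 11

11


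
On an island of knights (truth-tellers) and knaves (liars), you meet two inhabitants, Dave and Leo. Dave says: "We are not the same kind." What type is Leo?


Dave says: "We are not the same kind."
Case 1: Dave is a Knight (truth-teller)
  Statement is true → they ARE different → Leo is a Knave
Case 2: Dave is a Knave (liar)
  Statement is false → they are NOT different → Leo is a Knave
In both cases, Leo is a Knave.

Knave


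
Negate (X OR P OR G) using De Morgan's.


De Morgan's law: ¬(P ∨ Q ∨ R) ≡ ¬P ∧ ¬Q ∧ ¬R
¬(X ∨ P ∨ G) = ¬X ∧ ¬P ∧ ¬G

¬X ∧ ¬P ∧ ¬G


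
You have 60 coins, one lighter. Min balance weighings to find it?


Each weighing has 3 outcomes (left heavy / balance / right heavy), so k weighings distinguish at most 3^k cases; splitting into three near-equal groups achieves this.
Need 3^k ≥ 60: 3^3 = 27 < 60 ≤ 3^4 = 81
k = ⌈log₃(60)⌉ = 4

4


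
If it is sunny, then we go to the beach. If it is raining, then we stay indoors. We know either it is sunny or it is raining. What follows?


Constructive dilemma: (P → Q) ∧ (R → S), P ∨ R ⊢ Q ∨ S
Premise 1: it is sunny → we go to the beach
Premise 2: it is raining → we stay indoors
Premise 3: it is sunny ∨ it is raining
Case 1: Assuming it is sunny, then by Premise 1, we go to the beach.
Case 2: Assuming it is raining, then by Premise 2, we stay indoors.
Since one of it is sunny or it is raining must hold, we get we go to the beach or we stay indoors.

We go to the beach or we stay indoors.


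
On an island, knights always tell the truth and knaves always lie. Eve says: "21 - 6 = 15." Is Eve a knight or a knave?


Statement: "21 - 6 = 15."
Actual: 21 - 6 = 15
Claimed: 15
Statement is TRUE → Eve tells the truth → Knight

Knight


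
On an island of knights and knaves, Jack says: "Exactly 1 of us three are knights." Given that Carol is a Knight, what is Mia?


Jack claims exactly 1 knights among Jack, Carol, Mia.
Given: Carol is a Knight.

Case 1: Jack is a Knight (tells truth)
  Then exactly 1 of the three are knights.
  Counting Jack, Carol: 2 knight(s) so far. Need -1 more → impossible.
Case 2: Jack is a Knave (lies)
  Then the count is NOT 1.
  If Mia = Knave, count = 1 = 1 → claim would be true, contradicts lie.
  If Mia = Knight, count = 2 ≠ 1 → lie confirmed ✓

Mia is a Knight.

Knight


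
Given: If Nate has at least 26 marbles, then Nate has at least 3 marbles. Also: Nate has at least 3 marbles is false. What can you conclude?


Modus tollens: P → Q, ¬Q ⊢ ¬P
P: Nate has at least 26 marbles
Q: Nate has at least 3 marbles
We have P → Q and Q is false.
By modus tollens, P must be false.

It is not the case that Nate has at least 26 marbles


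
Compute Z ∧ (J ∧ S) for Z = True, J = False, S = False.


Z = True, J = False, S = False
Step 1: J ∧ S = False AND False = False
Step 2: Z ∧ False = True AND False = False
AND is true only when ALL operands are true.

False


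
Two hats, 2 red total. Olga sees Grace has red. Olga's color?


Total red = 2, Grace = red
Red accounted for: 1
Remaining for Olga: 1
Olga's hat is red.

red


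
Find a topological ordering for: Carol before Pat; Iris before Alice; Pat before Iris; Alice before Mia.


Constraints: Carol before Pat; Iris before Alice; Pat before Iris; Alice before Mia
Method: repeatedly schedule the remaining task that has no remaining task required before it.
  Step 1: remaining {Alice, Iris, Mia, Pat, Carol}; every task except Carol still has a predecessor pending → schedule Carol.
  Step 2: remaining {Alice, Iris, Mia, Pat}; every task except Pat still has a predecessor pending → schedule Pat.
  Step 3: remaining {Alice, Iris, Mia}; every task except Iris still has a predecessor pending → schedule Iris.
  Step 4: remaining {Alice, Mia}; every task except Alice still has a predecessor pending → schedule Alice.
  Step 5: only Mia remains → schedule Mia.
Resulting order:

Carol → Pat → Iris → Alice → Mia


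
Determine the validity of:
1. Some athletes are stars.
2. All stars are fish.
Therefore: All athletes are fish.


Premise 1: Some athletes are stars.
Premise 2: All stars are fish.
Conclusion: All athletes are fish.
Fallacy: illicit minor. The minor term (athletes) is distributed in the conclusion ('All athletes ...') but undistributed in its premise ('Some athletes are stars' doesn't cover all athletes).
Only 'Some athletes are fish' follows, not 'All'.

Invalid


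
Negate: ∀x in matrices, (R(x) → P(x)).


Original: ∀x (R(x) → P(x))
Rule: ¬∀→∃, ¬∃→∀, negate predicate.
Negation: ∃x (R(x) ∧ ¬P(x))

∃x (R(x) ∧ ¬P(x))


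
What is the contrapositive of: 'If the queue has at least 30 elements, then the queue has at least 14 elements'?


Original: If the queue has at least 30 elements, then the queue has at least 14 elements
Contrapositive: If ¬Q, then ¬P
Negate Q: not (the queue has at least 14 elements)
Negate P: not (the queue has at least 30 elements)

If not (the queue has at least 14 elements), then not (the queue has at least 30 elements).


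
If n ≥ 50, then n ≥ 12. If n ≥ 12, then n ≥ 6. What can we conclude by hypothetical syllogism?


Hypothetical syllogism: P → Q, Q → R ⊢ P → R
Premise 1: n ≥ 50 → n ≥ 12
Premise 2: n ≥ 12 → n ≥ 6
Chain the implications: the middle term (n ≥ 12) links the two.
Conclusion: If n ≥ 50, then n ≥ 6.

If n ≥ 50, then n ≥ 6.


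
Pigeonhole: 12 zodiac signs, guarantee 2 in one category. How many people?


Pigeonhole: to guarantee k in one of n categories, need (k-1)×n + 1.
k = 2, n = 12
Minimum = (2-1) × 12 + 1 = 1 × 12 + 1

13


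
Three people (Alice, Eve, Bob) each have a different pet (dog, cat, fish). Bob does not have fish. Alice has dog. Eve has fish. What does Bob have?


From clues:
  Alice → dog
  Eve → fish
By elimination, Bob gets the remaining.

cat


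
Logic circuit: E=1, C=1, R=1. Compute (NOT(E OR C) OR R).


E OR C = 1
NOT(1) = 0
0 OR 1 = 1

1


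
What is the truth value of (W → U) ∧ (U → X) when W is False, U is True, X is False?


W = False, U = True, X = False
Step 1: W → U is false only when W=True and U=False. Result: True
Step 2: U → X is false only when U=True and X=False. Result: False
Step 3: True ∧ False = False

False


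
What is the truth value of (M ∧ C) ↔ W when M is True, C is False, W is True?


M = True, C = False, W = True
Step 1: M ∧ C = True AND False = False
Step 2: (False) ↔ W: true when both sides have same truth value.
Result: False ↔ True = False

False


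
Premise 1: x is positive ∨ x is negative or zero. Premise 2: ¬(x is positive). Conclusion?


Disjunctive syllogism: P ∨ Q, ¬P ⊢ Q
Disjunction: x is positive ∨ x is negative or zero
We know it is not the case that x is positive.
By disjunctive syllogism, the other disjunct must be true.

x is negative or zero


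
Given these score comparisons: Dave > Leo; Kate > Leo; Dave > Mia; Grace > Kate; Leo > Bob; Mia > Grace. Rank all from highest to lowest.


Constraints: Dave > Leo; Kate > Leo; Dave > Mia; Grace > Kate; Leo > Bob; Mia > Grace
Method: at each step, the next-highest is the one remaining person who never appears on the smaller side of a constraint between remaining people.
  Step 1: remaining {Grace, Mia, Bob, Dave, Leo, Kate}; on the smaller side: {Grace, Mia, Bob, Leo, Kate} → Dave is next (Dave > Leo; Dave > Mia).
  Step 2: remaining {Grace, Mia, Bob, Leo, Kate}; on the smaller side: {Grace, Bob, Leo, Kate} → Mia is next (Mia > Grace).
  Step 3: remaining {Grace, Bob, Leo, Kate}; on the smaller side: {Bob, Leo, Kate} → Grace is next (Grace > Kate).
  Step 4: remaining {Bob, Leo, Kate}; on the smaller side: {Bob, Leo} → Kate is next (Kate > Leo).
  Step 5: remaining {Bob, Leo}; on the smaller side: {Bob} → Leo is next (Leo > Bob).
  Step 6: only Bob remains → lowest.
Final ranking (highest to lowest):

Dave > Mia > Grace > Kate > Leo > Bob


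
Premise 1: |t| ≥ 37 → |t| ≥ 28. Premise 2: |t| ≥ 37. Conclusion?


Modus ponens: P → Q, P ⊢ Q
P: |t| ≥ 37
Q: |t| ≥ 28
We have P → Q and P is true.
By modus ponens, Q must be true.

|t| ≥ 28


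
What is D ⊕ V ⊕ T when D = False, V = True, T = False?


D = False, V = True, T = False
Step 1: D ⊕ V = False XOR True = True
Step 2: True ⊕ T = True XOR False = True
XOR is true when an odd number of operands are true.

True


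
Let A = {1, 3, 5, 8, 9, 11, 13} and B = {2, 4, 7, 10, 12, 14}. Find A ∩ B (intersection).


A = {1, 3, 5, 8, 9, 11, 13}
B = {2, 4, 7, 10, 12, 14}
Operation: intersection
Elements in both: none

∅


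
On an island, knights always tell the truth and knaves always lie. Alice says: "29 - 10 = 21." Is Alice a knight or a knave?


Statement: "29 - 10 = 21."
Actual: 29 - 10 = 19
Claimed: 21
Statement is FALSE → Alice lies → Knave

Knave


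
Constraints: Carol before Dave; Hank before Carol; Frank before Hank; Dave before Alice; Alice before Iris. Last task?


Constraints: Carol before Dave; Hank before Carol; Frank before Hank; Dave before Alice; Alice before Iris
The last task can have nothing scheduled after it, so it must never appear on the left of a 'before'.
Tasks appearing before some other task: Carol, Hank, Frank, Dave, Alice.
The only task not in that list is Iris → it is last.

Iris


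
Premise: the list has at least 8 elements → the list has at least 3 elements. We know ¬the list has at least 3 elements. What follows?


Modus tollens: P → Q, ¬Q ⊢ ¬P
P: the list has at least 8 elements
Q: the list has at least 3 elements
We have P → Q and Q is false.
By modus tollens, P must be false.

It is not the case that the list has at least 8 elements


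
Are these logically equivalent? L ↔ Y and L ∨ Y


Expression 1: L ↔ Y
Expression 2: L ∨ Y
Truth table (L Y | Expr1 Expr2):
  T T |   T     T
  T F |   F     T   ← differ
  F T |   F     T   ← differ
  F F |   T     F   ← differ
Counterexample: L=T, Y=F gives Expr1 = F but Expr2 = T, so the expressions are NOT logically equivalent.

No


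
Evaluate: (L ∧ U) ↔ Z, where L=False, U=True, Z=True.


L = False, U = True, Z = True
Expression: (L ∧ U) ↔ Z
Step 1: L ∧ U = False AND True = False
Step 2: (False) ↔ Z = (False iff True) = False

False


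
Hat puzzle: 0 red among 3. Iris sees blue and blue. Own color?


Total red = 0, seen red = 0
Own red = 0 - 0 = 0
Iris's hat is blue.

blue


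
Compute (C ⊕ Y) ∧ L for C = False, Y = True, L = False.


C = False, Y = True, L = False
Step 1: C ⊕ Y = False XOR True = True
Step 2: True ∧ L = True AND False = False
XOR true when exactly one of C,Y is true; then AND with L.

False


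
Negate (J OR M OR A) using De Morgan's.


De Morgan's law: ¬(P ∨ Q ∨ R) ≡ ¬P ∧ ¬Q ∧ ¬R
¬(J ∨ M ∨ A) = ¬J ∧ ¬M ∧ ¬A

¬J ∧ ¬M ∧ ¬A


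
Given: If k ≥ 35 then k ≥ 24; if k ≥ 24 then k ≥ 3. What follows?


Hypothetical syllogism: P → Q, Q → R ⊢ P → R
Premise 1: k ≥ 35 → k ≥ 24
Premise 2: k ≥ 24 → k ≥ 3
Chain the implications: the middle term (k ≥ 24) links the two.
Conclusion: If k ≥ 35, then k ≥ 3.

If k ≥ 35, then k ≥ 3.


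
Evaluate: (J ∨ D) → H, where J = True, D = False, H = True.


J = True, D = False, H = True
Step 1: J ∨ D = True OR False = True
Step 2: (True) → H: false only when antecedent=True and H=False.
Result: True

True


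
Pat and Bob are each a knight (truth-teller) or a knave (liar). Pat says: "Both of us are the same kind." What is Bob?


Pat says: "Both of us are the same kind."
Case 1: Pat is a Knight (truth-teller)
  Statement is true → they ARE the same → Bob is also a Knight
Case 2: Pat is a Knave (liar)
  Statement is false → they are NOT the same → Bob is a Knight
In both cases, Bob is a Knight.

Knight


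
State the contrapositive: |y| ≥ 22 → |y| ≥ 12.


Original: If |y| ≥ 22, then |y| ≥ 12
Contrapositive: If ¬Q, then ¬P
Negate Q: not (|y| ≥ 12)
Negate P: not (|y| ≥ 22)

If not (|y| ≥ 12), then not (|y| ≥ 22).


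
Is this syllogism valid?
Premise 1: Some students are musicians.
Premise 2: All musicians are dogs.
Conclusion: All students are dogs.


Premise 1: Some students are musicians.
Premise 2: All musicians are dogs.
Conclusion: All students are dogs.
Fallacy: illicit minor. The minor term (students) is distributed in the conclusion ('All students ...') but undistributed in its premise ('Some students are musicians' doesn't cover all students).
Only 'Some students are dogs' follows, not 'All'.

Invalid


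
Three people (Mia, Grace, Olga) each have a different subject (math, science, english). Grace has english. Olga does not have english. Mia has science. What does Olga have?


From clues:
  Mia → science
  Grace → english
By elimination, Olga gets the remaining.

math


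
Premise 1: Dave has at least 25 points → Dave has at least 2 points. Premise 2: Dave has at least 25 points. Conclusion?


Modus ponens: P → Q, P ⊢ Q
P: Dave has at least 25 points
Q: Dave has at least 2 points
We have P → Q and P is true.
By modus ponens, Q must be true.

Dave has at least 2 points


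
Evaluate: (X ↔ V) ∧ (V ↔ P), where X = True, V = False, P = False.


X = True, V = False, P = False
Step 1: X ↔ V is true when X and V have the same value. Result: False
Step 2: V ↔ P is true when V and P have the same value. Result: True
Step 3: False ∧ True = False

False


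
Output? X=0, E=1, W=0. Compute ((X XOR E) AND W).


X XOR E = 0^1 = 1
1 AND 0 = 0

0


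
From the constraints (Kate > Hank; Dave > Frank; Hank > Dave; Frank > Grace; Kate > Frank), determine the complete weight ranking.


Constraints: Kate > Hank; Dave > Frank; Hank > Dave; Frank > Grace; Kate > Frank
Method: at each step, the next-highest is the one remaining person who never appears on the smaller side of a constraint between remaining people.
  Step 1: remaining {Grace, Frank, Kate, Hank, Dave}; on the smaller side: {Grace, Frank, Hank, Dave} → Kate is next (Kate > Hank; Kate > Frank).
  Step 2: remaining {Grace, Frank, Hank, Dave}; on the smaller side: {Grace, Frank, Dave} → Hank is next (Hank > Dave).
  Step 3: remaining {Grace, Frank, Dave}; on the smaller side: {Grace, Frank} → Dave is next (Dave > Frank).
  Step 4: remaining {Grace, Frank}; on the smaller side: {Grace} → Frank is next (Frank > Grace).
  Step 5: only Grace remains → lowest.
Final ranking (highest to lowest):

Kate > Hank > Dave > Frank > Grace


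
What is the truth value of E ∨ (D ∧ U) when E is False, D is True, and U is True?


E = False, D = True, U = True
Step 1: D ∧ U = True AND True = True
Step 2: E ∨ True = False OR True = True
AND evaluated first (higher precedence); then OR applied.

True


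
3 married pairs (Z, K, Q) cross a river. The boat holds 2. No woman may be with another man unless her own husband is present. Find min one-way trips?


Label couples Z, K, Q (H = husband, W = wife).
Counting alone: 6 people, the boat carries 2 and someone must bring it back, so each round trip nets at most +1 on the far side until the last crossing → at least 9 trips. The jealousy constraint makes 9 impossible; the shortest valid schedule has 11:
1. WZ+WK →  (far: WZ,WK; near: HZ,HK,HQ,WQ)
2. WZ ←       (far: WK; near: HZ,HK,HQ,WZ,WQ)
3. WZ+WQ →  (far: WZ,WK,WQ; near: HZ,HK,HQ)
4. WZ ←       (far: WK,WQ; near: HZ,HK,HQ,WZ)
5. HK+HQ →  (far: HK,WK,HQ,WQ; near: HZ,WZ)
6. HK+WK ←  (far: HQ,WQ; near: HZ,WZ,HK,WK)
7. HZ+HK →  (far: HZ,HK,HQ,WQ; near: WZ,WK)
8. WQ ←       (far: HZ,HK,HQ; near: WZ,WK,WQ)
9. WZ+WK →  (far: HZ,WZ,HK,WK,HQ; near: WQ)
10. HQ ←      (far: HZ,WZ,HK,WK; near: HQ,WQ)
11. HQ+WQ → (far: all six; near: empty)
In every state each wife is either with her husband or with no other man.
Minimum trips = 11

11


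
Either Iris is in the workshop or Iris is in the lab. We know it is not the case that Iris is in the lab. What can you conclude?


Disjunctive syllogism: P ∨ Q, ¬P ⊢ Q
Disjunction: Iris is in the workshop ∨ Iris is in the lab
We know it is not the case that Iris is in the lab.
By disjunctive syllogism, the other disjunct must be true.

Iris is in the workshop


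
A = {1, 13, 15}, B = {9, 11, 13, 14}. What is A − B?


A = {1, 13, 15}
B = {9, 11, 13, 14}
Operation: difference A − B
In A but not B: 1, 15

{1, 15}


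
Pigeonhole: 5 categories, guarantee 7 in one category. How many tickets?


Pigeonhole: to guarantee k in one of n categories, need (k-1)×n + 1.
k = 7, n = 5
Minimum = (7-1) × 5 + 1 = 6 × 5 + 1

31


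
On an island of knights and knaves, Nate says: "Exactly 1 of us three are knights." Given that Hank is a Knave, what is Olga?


Nate claims exactly 1 knights among Nate, Hank, Olga.
Given: Hank is a Knave.

Case 1: Nate is a Knight (tells truth)
  Then exactly 1 of the three are knights.
  Counting Nate, Hank: 1 knight(s) so far. Need 0 more → Olga = Knave.
Case 2: Nate is a Knave (lies)
  Then the count is NOT 1.
  If Olga = Knight, count = 1 = 1 → claim would be true, contradicts lie.
  If Olga = Knave, count = 0 ≠ 1 → lie confirmed ✓

Olga is a Knave.

Knave


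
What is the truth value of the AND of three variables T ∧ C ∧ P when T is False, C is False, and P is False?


T = False, C = False, P = False
Step 1: T ∧ C = False AND False = False
Step 2: (False) ∧ P = (False) AND False = False
AND is true only when ALL operands are true.

False


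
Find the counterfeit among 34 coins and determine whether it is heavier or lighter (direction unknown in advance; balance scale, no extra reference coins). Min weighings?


Let n = 34. 68 possibilities (n coins × lighter/heavier); each weighing has 3 outcomes.
Bound for k weighings: say the first weighing puts j coins on each pan. If it tips, the 2j weighed coins remain suspects (each with a known direction) and k-1 weighings give 3^(k-1) outcomes; 3^(k-1) is odd, so 2j ≤ 3^(k-1) - 1. If it balances, the n - 2j unweighed coins remain with direction unknown: 2(n - 2j) ≤ 3^(k-1) - 1 by the same parity argument. Adding, n ≤ (3^(k-1) - 1) + (3^(k-1) - 1)/2 = (3^k - 3)/2, and the classical three-group strategy achieves this (3 coins in 2 weighings, 12 in 3, 39 in 4, 120 in 5).
So we need the smallest k with (3^k - 3)/2 ≥ 34.
k = 3: (3^3 - 3)/2 = 12 < 34 ✗
k = 4: (3^4 - 3)/2 = 39 ≥ 34 ✓

4


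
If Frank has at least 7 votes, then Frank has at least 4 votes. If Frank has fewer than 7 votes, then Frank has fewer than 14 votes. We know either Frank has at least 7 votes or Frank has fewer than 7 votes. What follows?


Constructive dilemma: (P → Q) ∧ (R → S), P ∨ R ⊢ Q ∨ S
Premise 1: Frank has at least 7 votes → Frank has at least 4 votes
Premise 2: Frank has fewer than 7 votes → Frank has fewer than 14 votes
Premise 3: Frank has at least 7 votes ∨ Frank has fewer than 7 votes
Case 1: Assuming Frank has at least 7 votes, then by Premise 1, Frank has at least 4 votes.
Case 2: Assuming Frank has fewer than 7 votes, then by Premise 2, Frank has fewer than 14 votes.
Since one of Frank has at least 7 votes or Frank has fewer than 7 votes must hold, we get Frank has at least 4 votes or Frank has fewer than 14 votes.

Frank has at least 4 votes or Frank has fewer than 14 votes.


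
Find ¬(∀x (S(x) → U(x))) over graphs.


Original: ∀x (S(x) → U(x))
Rule: ¬∀→∃, ¬∃→∀, negate predicate.
Negation: ∃x (S(x) ∧ ¬U(x))

∃x (S(x) ∧ ¬U(x))


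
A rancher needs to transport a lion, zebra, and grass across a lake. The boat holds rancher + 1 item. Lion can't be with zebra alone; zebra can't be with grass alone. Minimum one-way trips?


1. rancher+zebra → 2. rancher ← 3. rancher+lion → 4. rancher+zebra ← 5. rancher+grass → 6. rancher ← 7. rancher+zebra →
Minimum trips = 7

7


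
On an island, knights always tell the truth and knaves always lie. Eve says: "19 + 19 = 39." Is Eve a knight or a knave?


Statement: "19 + 19 = 39."
Actual: 19 + 19 = 38
Claimed: 39
Statement is FALSE → Eve lies → Knave

Knave


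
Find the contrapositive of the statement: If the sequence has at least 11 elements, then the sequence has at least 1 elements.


Original: If the sequence has at least 11 elements, then the sequence has at least 1 elements
Contrapositive: If ¬Q, then ¬P
Negate Q: not (the sequence has at least 1 elements)
Negate P: not (the sequence has at least 11 elements)

If not (the sequence has at least 1 elements), then not (the sequence has at least 11 elements).


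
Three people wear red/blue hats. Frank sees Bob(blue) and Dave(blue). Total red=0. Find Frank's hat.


Total red = 0, seen red = 0
Own red = 0 - 0 = 0
Frank's hat is blue.

blue


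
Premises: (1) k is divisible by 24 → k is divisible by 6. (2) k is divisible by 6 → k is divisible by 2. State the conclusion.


Hypothetical syllogism: P → Q, Q → R ⊢ P → R
Premise 1: k is divisible by 24 → k is divisible by 6
Premise 2: k is divisible by 6 → k is divisible by 2
Chain the implications: the middle term (k is divisible by 6) links the two.
Conclusion: If k is divisible by 24, then k is divisible by 2.

If k is divisible by 24, then k is divisible by 2.


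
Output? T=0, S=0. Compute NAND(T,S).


T AND S = 0
NOT(0) = 1

1


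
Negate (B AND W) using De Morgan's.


De Morgan's law: ¬(P ∧ Q) ≡ ¬P ∨ ¬Q
¬(B ∧ W) = ¬B ∨ ¬W

¬B ∨ ¬W


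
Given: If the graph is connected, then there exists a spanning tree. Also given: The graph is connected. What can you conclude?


Modus ponens: P → Q, P ⊢ Q
P: the graph is connected
Q: there exists a spanning tree
We have P → Q and P is true.
By modus ponens, Q must be true.

There exists a spanning tree


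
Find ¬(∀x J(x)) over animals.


Original: ∀x J(x)
Rule: ¬∀→∃, ¬∃→∀, negate predicate.
Negation: ∃x ¬J(x)

∃x ¬J(x)


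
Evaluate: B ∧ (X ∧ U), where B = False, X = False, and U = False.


B = False, X = False, U = False
Step 1: X ∧ U = False AND False = False
Step 2: B ∧ False = False AND False = False
AND is true only when ALL operands are true.

False


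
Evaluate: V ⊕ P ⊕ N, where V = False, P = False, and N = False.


V = False, P = False, N = False
Step 1: V ⊕ P = False XOR False = False
Step 2: False ⊕ N = False XOR False = False
XOR is true when an odd number of operands are true.

False


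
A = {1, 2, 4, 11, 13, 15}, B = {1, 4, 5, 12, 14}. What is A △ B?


A = {1, 2, 4, 11, 13, 15}
B = {1, 4, 5, 12, 14}
Operation: symmetric difference
In A only: [2, 11, 13, 15], in B only: [5, 12, 14]

{2, 5, 11, 12, 13, 14, 15}


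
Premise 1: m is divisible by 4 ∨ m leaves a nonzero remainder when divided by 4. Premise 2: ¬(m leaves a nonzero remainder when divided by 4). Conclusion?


Disjunctive syllogism: P ∨ Q, ¬P ⊢ Q
Disjunction: m is divisible by 4 ∨ m leaves a nonzero remainder when divided by 4
We know it is not the case that m leaves a nonzero remainder when divided by 4.
By disjunctive syllogism, the other disjunct must be true.

m is divisible by 4


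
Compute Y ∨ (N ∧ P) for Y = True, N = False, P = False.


Y = True, N = False, P = False
Step 1: N ∧ P = False AND False = False
Step 2: Y ∨ False = True OR False = True
AND evaluated first (higher precedence); then OR applied.

True


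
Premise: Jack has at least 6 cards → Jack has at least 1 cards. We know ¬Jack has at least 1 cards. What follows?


Modus tollens: P → Q, ¬Q ⊢ ¬P
P: Jack has at least 6 cards
Q: Jack has at least 1 cards
We have P → Q and Q is false.
By modus tollens, P must be false.

It is not the case that Jack has at least 6 cards


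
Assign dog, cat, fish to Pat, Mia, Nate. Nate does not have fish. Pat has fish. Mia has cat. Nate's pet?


From clues:
  Mia → cat
  Pat → fish
By elimination, Nate gets the remaining.

dog


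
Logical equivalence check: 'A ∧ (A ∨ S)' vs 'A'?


Expression 1: A ∧ (A ∨ S)
Expression 2: A
Truth table (A S | Expr1 Expr2):
  T T |   T     T
  T F |   T     T
  F T |   F     F
  F F |   F     F
All 4 rows agree, so the expressions are logically equivalent.

Yes


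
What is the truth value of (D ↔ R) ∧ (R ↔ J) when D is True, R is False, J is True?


D = True, R = False, J = True
Step 1: D ↔ R is true when D and R have the same value. Result: False
Step 2: R ↔ J is true when R and J have the same value. Result: False
Step 3: False ∧ False = False

False


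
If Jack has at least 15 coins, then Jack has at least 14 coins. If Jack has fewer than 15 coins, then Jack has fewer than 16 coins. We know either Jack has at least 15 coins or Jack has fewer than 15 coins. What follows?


Constructive dilemma: (P → Q) ∧ (R → S), P ∨ R ⊢ Q ∨ S
Premise 1: Jack has at least 15 coins → Jack has at least 14 coins
Premise 2: Jack has fewer than 15 coins → Jack has fewer than 16 coins
Premise 3: Jack has at least 15 coins ∨ Jack has fewer than 15 coins
Case 1: Assuming Jack has at least 15 coins, then by Premise 1, Jack has at least 14 coins.
Case 2: Assuming Jack has fewer than 15 coins, then by Premise 2, Jack has fewer than 16 coins.
Since one of Jack has at least 15 coins or Jack has fewer than 15 coins must hold, we get Jack has at least 14 coins or Jack has fewer than 16 coins.

Jack has at least 14 coins or Jack has fewer than 16 coins.


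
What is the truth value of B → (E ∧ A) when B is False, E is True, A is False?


B = False, E = True, A = False
Step 1: E ∧ A = True AND False = False
Step 2: B → (False): false only when B=True and consequent=False.
Result: True

True


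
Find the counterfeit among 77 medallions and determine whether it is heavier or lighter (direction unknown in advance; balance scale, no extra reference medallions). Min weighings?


Let n = 77. 154 possibilities (n medallions × lighter/heavier); each weighing has 3 outcomes.
Bound for k weighings: say the first weighing puts j medallions on each pan. If it tips, the 2j weighed medallions remain suspects (each with a known direction) and k-1 weighings give 3^(k-1) outcomes; 3^(k-1) is odd, so 2j ≤ 3^(k-1) - 1. If it balances, the n - 2j unweighed medallions remain with direction unknown: 2(n - 2j) ≤ 3^(k-1) - 1 by the same parity argument. Adding, n ≤ (3^(k-1) - 1) + (3^(k-1) - 1)/2 = (3^k - 3)/2, and the classical three-group strategy achieves this (3 medallions in 2 weighings, 12 in 3, 39 in 4, 120 in 5).
So we need the smallest k with (3^k - 3)/2 ≥ 77.
k = 4: (3^4 - 3)/2 = 39 < 77 ✗
k = 5: (3^5 - 3)/2 = 120 ≥ 77 ✓

5


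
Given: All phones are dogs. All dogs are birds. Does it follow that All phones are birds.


Premise 1: All phones are dogs.
Premise 2: All dogs are birds.
Conclusion: All phones are birds.
Barbara syllogism (AAA-1): All A are B, All B are C → All A are C.
Middle term (dogs) distributed in premise 2.

Valid


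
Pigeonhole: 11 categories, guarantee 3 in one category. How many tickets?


Pigeonhole: to guarantee k in one of n categories, need (k-1)×n + 1.
k = 3, n = 11
Minimum = (3-1) × 11 + 1 = 2 × 11 + 1

23


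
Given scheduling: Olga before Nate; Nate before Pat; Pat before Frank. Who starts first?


Constraints: Olga before Nate; Nate before Pat; Pat before Frank
The first task can have nothing scheduled before it, so it must never appear on the right of a 'before'.
Tasks appearing after some 'before': Nate, Pat, Frank.
The only task not in that list is Olga → it is first.

Olga


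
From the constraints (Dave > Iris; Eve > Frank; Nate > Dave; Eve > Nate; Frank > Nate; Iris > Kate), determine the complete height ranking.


Constraints: Dave > Iris; Eve > Frank; Nate > Dave; Eve > Nate; Frank > Nate; Iris > Kate
Method: at each step, the next-highest is the one remaining person who never appears on the smaller side of a constraint between remaining people.
  Step 1: remaining {Eve, Frank, Dave, Iris, Kate, Nate}; on the smaller side: {Frank, Dave, Iris, Kate, Nate} → Eve is next (Eve > Frank; Eve > Nate).
  Step 2: remaining {Frank, Dave, Iris, Kate, Nate}; on the smaller side: {Dave, Iris, Kate, Nate} → Frank is next (Frank > Nate).
  Step 3: remaining {Dave, Iris, Kate, Nate}; on the smaller side: {Dave, Iris, Kate} → Nate is next (Nate > Dave).
  Step 4: remaining {Dave, Iris, Kate}; on the smaller side: {Iris, Kate} → Dave is next (Dave > Iris).
  Step 5: remaining {Iris, Kate}; on the smaller side: {Kate} → Iris is next (Iris > Kate).
  Step 6: only Kate remains → lowest.
Final ranking (highest to lowest):

Eve > Frank > Nate > Dave > Iris > Kate


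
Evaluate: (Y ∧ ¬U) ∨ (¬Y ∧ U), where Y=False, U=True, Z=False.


Y = False, U = True, Z = False
Expression: (Y ∧ ¬U) ∨ (¬Y ∧ U)
Step 1: ¬U = NOT True = False
Step 2: Y ∧ ¬U = False AND False = False
Step 3: ¬Y = NOT False = True
Step 4: ¬Y ∧ U = True AND True = True
Step 5: (False) ∨ (True) = False OR True = True

True


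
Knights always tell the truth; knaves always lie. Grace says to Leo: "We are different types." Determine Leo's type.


Grace says: "We are different types."
Case 1: Grace is a Knight (truth-teller)
  Statement is true → they ARE different → Leo is a Knave
Case 2: Grace is a Knave (liar)
  Statement is false → they are NOT different → Leo is a Knave
In both cases, Leo is a Knave.

Knave


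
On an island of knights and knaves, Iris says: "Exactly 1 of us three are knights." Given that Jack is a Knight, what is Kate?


Iris claims exactly 1 knights among Iris, Jack, Kate.
Given: Jack is a Knight.

Case 1: Iris is a Knight (tells truth)
  Then exactly 1 of the three are knights.
  Counting Iris, Jack: 2 knight(s) so far. Need -1 more → impossible.
Case 2: Iris is a Knave (lies)
  Then the count is NOT 1.
  If Kate = Knave, count = 1 = 1 → claim would be true, contradicts lie.
  If Kate = Knight, count = 2 ≠ 1 → lie confirmed ✓

Kate is a Knight.

Knight


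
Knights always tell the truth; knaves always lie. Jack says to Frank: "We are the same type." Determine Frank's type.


Jack says: "We are the same type."
Case 1: Jack is a Knight (truth-teller)
  Statement is true → they ARE the same → Frank is also a Knight
Case 2: Jack is a Knave (liar)
  Statement is false → they are NOT the same → Frank is a Knight
In both cases, Frank is a Knight.

Knight


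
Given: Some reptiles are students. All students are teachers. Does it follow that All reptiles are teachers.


Premise 1: Some reptiles are students.
Premise 2: All students are teachers.
Conclusion: All reptiles are teachers.
Fallacy: illicit minor. The minor term (reptiles) is distributed in the conclusion ('All reptiles ...') but undistributed in its premise ('Some reptiles are students' doesn't cover all reptiles).
Only 'Some reptiles are teachers' follows, not 'All'.

Invalid


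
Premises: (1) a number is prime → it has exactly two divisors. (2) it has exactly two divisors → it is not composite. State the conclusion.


Hypothetical syllogism: P → Q, Q → R ⊢ P → R
Premise 1: a number is prime → it has exactly two divisors
Premise 2: it has exactly two divisors → it is not composite
Chain the implications: the middle term (it has exactly two divisors) links the two.
Conclusion: If a number is prime, then it is not composite.

If a number is prime, then it is not composite.


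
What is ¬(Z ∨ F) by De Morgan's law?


De Morgan's law: ¬(P ∨ Q) ≡ ¬P ∧ ¬Q
¬(Z ∨ F) = ¬Z ∧ ¬F

¬Z ∧ ¬F


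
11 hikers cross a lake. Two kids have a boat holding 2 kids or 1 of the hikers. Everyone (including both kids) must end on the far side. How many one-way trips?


Per crossing of one of the hikers: kids→, one←, one of the hikers→, one← = 4 trips
11 × 4 = 44, + 1 final kids→ = 45
Minimum trips = 45

45


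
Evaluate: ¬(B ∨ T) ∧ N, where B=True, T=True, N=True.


B = True, T = True, N = True
Expression: ¬(B ∨ T) ∧ N
Step 1: B ∨ T = True OR True = True
Step 2: ¬(B ∨ T) = NOT True = False
Step 3: (False) ∧ N = False AND True = False

False


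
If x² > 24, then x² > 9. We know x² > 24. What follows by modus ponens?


Modus ponens: P → Q, P ⊢ Q
P: x² > 24
Q: x² > 9
We have P → Q and P is true.
By modus ponens, Q must be true.

x² > 9


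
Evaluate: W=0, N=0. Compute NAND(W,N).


W AND N = 0
NOT(0) = 1

1


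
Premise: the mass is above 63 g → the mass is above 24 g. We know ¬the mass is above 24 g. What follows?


Modus tollens: P → Q, ¬Q ⊢ ¬P
P: the mass is above 63 g
Q: the mass is above 24 g
We have P → Q and Q is false.
By modus tollens, P must be false.

It is not the case that the mass is above 63 g


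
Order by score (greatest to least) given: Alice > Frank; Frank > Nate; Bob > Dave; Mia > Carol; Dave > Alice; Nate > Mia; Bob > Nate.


Constraints: Alice > Frank; Frank > Nate; Bob > Dave; Mia > Carol; Dave > Alice; Nate > Mia; Bob > Nate
Method: at each step, the next-highest is the one remaining person who never appears on the smaller side of a constraint between remaining people.
  Step 1: remaining {Alice, Carol, Bob, Frank, Nate, Mia, Dave}; on the smaller side: {Alice, Carol, Frank, Nate, Mia, Dave} → Bob is next (Bob > Dave; Bob > Nate).
  Step 2: remaining {Alice, Carol, Frank, Nate, Mia, Dave}; on the smaller side: {Alice, Carol, Frank, Nate, Mia} → Dave is next (Dave > Alice).
  Step 3: remaining {Alice, Carol, Frank, Nate, Mia}; on the smaller side: {Carol, Frank, Nate, Mia} → Alice is next (Alice > Frank).
  Step 4: remaining {Carol, Frank, Nate, Mia}; on the smaller side: {Carol, Nate, Mia} → Frank is next (Frank > Nate).
  Step 5: remaining {Carol, Nate, Mia}; on the smaller side: {Carol, Mia} → Nate is next (Nate > Mia).
  Step 6: remaining {Carol, Mia}; on the smaller side: {Carol} → Mia is next (Mia > Carol).
  Step 7: only Carol remains → lowest.
Final ranking (highest to lowest):

Bob > Dave > Alice > Frank > Nate > Mia > Carol


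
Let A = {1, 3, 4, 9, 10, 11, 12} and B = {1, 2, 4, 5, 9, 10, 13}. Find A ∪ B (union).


A = {1, 3, 4, 9, 10, 11, 12}
B = {1, 2, 4, 5, 9, 10, 13}
Operation: union
All elements combined: 1, 2, 3, 4, 5, 9, 10, 11, 12, 13

{1, 2, 3, 4, 5, 9, 10, 11, 12, 13}


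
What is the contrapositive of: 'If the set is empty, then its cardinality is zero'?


Original: If the set is empty, then its cardinality is zero
Contrapositive: If ¬Q, then ¬P
Negate Q: not (its cardinality is zero)
Negate P: not (the set is empty)

If not (its cardinality is zero), then not (the set is empty).


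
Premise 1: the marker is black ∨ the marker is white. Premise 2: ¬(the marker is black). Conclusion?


Disjunctive syllogism: P ∨ Q, ¬P ⊢ Q
Disjunction: the marker is black ∨ the marker is white
We know it is not the case that the marker is black.
By disjunctive syllogism, the other disjunct must be true.

The marker is white


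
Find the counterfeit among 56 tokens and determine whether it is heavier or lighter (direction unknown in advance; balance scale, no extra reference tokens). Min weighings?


Let n = 56. 112 possibilities (n tokens × lighter/heavier); each weighing has 3 outcomes.
Bound for k weighings: say the first weighing puts j tokens on each pan. If it tips, the 2j weighed tokens remain suspects (each with a known direction) and k-1 weighings give 3^(k-1) outcomes; 3^(k-1) is odd, so 2j ≤ 3^(k-1) - 1. If it balances, the n - 2j unweighed tokens remain with direction unknown: 2(n - 2j) ≤ 3^(k-1) - 1 by the same parity argument. Adding, n ≤ (3^(k-1) - 1) + (3^(k-1) - 1)/2 = (3^k - 3)/2, and the classical three-group strategy achieves this (3 tokens in 2 weighings, 12 in 3, 39 in 4, 120 in 5).
So we need the smallest k with (3^k - 3)/2 ≥ 56.
k = 4: (3^4 - 3)/2 = 39 < 56 ✗
k = 5: (3^5 - 3)/2 = 120 ≥ 56 ✓

5
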